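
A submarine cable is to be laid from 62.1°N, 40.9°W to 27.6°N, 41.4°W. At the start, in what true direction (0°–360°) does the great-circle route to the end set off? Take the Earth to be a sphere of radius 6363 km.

θ = atan2( sin Δλ·cos φ₂ ,  cos φ₁ sin φ₂ − sin φ₁ cos φ₂ cos Δλ )
  = atan2(-0.0077, -0.5664) = 180.78°

180.8°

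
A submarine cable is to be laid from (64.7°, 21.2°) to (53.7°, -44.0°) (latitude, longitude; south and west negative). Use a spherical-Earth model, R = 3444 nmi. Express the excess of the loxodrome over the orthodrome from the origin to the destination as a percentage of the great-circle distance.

Great circle: σ = 0.5831 rad → d_gc = Rσ = 2008.3 nmi
Rhumb: Δφ = -0.1920, Δλ = -1.1380, Δψ = -0.3788, q = Δφ/Δψ = 0.5068 → d_rh = R√(Δφ²+q²Δλ²) = 2093.3 nmi
Excess = (2093.3 − 2008.3) / 2008.3 = 85.0 / 2008.3 = 4.23% ≈ 4.2%

4.2%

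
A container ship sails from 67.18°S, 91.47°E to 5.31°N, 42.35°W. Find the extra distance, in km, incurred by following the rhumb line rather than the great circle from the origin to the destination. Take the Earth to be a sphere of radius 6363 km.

Great circle: cos σ = sin φ₁ sin φ₂ + cos φ₁ cos φ₂ cos Δλ,  σ = 1.9312 rad → d_gc = 12288.4 km
Rhumb line: Δψ = +1.6932, q = Δφ/Δψ = 0.7472, d_rh = R√(Δφ²+q²Δλ²) = 13715.8 km
Excess = 13715.8 − 12288.4 = 1427.4 ≈ 1427 km

1427 km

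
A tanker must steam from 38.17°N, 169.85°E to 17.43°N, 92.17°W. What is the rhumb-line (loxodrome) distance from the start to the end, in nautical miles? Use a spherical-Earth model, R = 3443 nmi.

5312 nmi

Rhumb course C = atan2(Δλ, Δψ) with Δψ = ln[tan(π/4+φ₂/2)/tan(π/4+φ₁/2)] = -0.4127, Δλ = +1.7101 → C = 103.57°
d = R·|Δφ| / |cos C| = 3443·0.36198 / 0.23462 = 5312 nmi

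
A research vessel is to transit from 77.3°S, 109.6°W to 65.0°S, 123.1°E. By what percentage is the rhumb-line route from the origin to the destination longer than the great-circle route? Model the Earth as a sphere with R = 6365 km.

21.7%

Great circle: σ = 0.5956 rad → d_gc = Rσ = 3790.8 km
Rhumb: Δφ = +0.2147, Δλ = -2.2218, Δψ = +0.6892, q = Δφ/Δψ = 0.3115 → d_rh = R√(Δφ²+q²Δλ²) = 4611.9 km
Excess = (4611.9 − 3790.8) / 3790.8 = 821.1 / 3790.8 = 21.66% ≈ 21.7%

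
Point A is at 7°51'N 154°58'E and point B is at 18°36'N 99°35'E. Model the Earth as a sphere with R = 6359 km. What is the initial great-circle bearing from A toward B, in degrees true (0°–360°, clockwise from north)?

287.3°

N = sin Δλ·cos φ₂ = -0.7800;  D = cos φ₁ sin φ₂ − sin φ₁ cos φ₂ cos Δλ = +0.2424
initial course = atan2(N, D) = 287.27°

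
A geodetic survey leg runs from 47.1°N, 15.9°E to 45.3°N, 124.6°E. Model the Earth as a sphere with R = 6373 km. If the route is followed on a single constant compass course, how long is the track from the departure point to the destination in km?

8370 km

Δψ = ln[tan(π/4+φ₂/2)/tan(π/4+φ₁/2)] = -0.0454;  Δφ = -0.0314 rad,  Δλ = +1.8972 rad
q = Δφ/Δψ = 0.6921
d = R·√(Δφ² + q²Δλ²) = 6373·1.31332 = 8370 km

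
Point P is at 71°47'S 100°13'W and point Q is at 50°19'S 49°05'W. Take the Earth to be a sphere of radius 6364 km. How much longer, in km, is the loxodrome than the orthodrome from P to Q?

Great circle: cos σ = sin φ₁ sin φ₂ + cos φ₁ cos φ₂ cos Δλ,  σ = 0.5428 rad → d_gc = 3454.26 km
Rhumb line: Δψ = +0.8113, q = Δφ/Δψ = 0.4618, d_rh = R√(Δφ²+q²Δλ²) = 3544.75 km
Excess = 3544.75 − 3454.26 = 90.49 ≈ 90 km

90 km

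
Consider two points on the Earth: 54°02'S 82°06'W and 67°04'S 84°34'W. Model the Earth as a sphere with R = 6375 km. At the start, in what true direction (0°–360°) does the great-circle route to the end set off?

184.2°

N = sin Δλ·cos φ₂ = -0.0168;  D = cos φ₁ sin φ₂ − sin φ₁ cos φ₂ cos Δλ = -0.2258
initial course = atan2(N, D) = 184.25°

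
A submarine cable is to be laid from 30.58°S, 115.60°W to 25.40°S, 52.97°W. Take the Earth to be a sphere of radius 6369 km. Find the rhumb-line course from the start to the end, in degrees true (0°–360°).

Δψ = ln[tan(π/4+φ₂/2)/tan(π/4+φ₁/2)] = +0.1024
Δλ = +1.0931 rad (taken the short way round)
course = atan2(Δλ, Δψ) = 84.65°

84.6°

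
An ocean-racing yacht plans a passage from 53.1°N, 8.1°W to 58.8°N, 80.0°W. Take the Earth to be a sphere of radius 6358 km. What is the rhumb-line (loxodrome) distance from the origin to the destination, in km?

Δψ = ln[tan(π/4+φ₂/2)/tan(π/4+φ₁/2)] = +0.1781;  Δφ = +0.0995 rad,  Δλ = -1.2549 rad
q = Δφ/Δψ = 0.5587
d = R·√(Δφ² + q²Δλ²) = 6358·0.70810 = 4502 km

4502 km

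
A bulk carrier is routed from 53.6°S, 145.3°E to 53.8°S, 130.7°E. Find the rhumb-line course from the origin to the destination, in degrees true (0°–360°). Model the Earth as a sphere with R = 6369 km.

268.7°

Δψ = ln[tan(π/4+φ₂/2)/tan(π/4+φ₁/2)] = -0.0059
Δλ = -0.2548 rad (taken the short way round)
course = atan2(Δλ, Δψ) = 268.67°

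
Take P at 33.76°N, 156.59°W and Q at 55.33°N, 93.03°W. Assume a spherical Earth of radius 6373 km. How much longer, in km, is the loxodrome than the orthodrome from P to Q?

149 km

Great circle: cos σ = sin φ₁ sin φ₂ + cos φ₁ cos φ₂ cos Δλ,  σ = 0.8398 rad → d_gc = 5352.0 km
Rhumb line: Δψ = +0.5377, q = Δφ/Δψ = 0.7001, d_rh = R√(Δφ²+q²Δλ²) = 5500.6 km
Excess = 5500.6 − 5352.0 = 148.6 ≈ 149 km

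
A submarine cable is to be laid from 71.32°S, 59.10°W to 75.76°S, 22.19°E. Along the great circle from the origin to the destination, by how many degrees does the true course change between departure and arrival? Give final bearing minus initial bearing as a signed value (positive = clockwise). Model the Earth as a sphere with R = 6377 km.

At departure: θ₁ = atan2(sin Δλ cos φ₂, cos φ₁ sin φ₂ − sin φ₁ cos φ₂ cos Δλ) = 138.53°
At arrival: θ₂ = atan2(sin Δλ cos φ₁, −cos φ₂ sin φ₁ + sin φ₂ cos φ₁ cos Δλ) = 59.56°
Δθ = θ₂ − θ₁ = -79.0°

-79.0°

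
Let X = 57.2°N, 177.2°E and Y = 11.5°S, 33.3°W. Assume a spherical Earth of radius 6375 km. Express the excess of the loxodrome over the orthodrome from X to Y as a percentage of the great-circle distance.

Great circle: σ = 2.2459 rad → d_gc = Rσ = 14317.5 km
Rhumb: Δφ = -1.1990, Δλ = +2.6093, Δψ = -1.4252, q = Δφ/Δψ = 0.8413 → d_rh = R√(Δφ²+q²Δλ²) = 15946.2 km
Excess = (15946.2 − 14317.5) / 14317.5 = 1628.7 / 14317.5 = 11.38% ≈ 11.4%

11.4%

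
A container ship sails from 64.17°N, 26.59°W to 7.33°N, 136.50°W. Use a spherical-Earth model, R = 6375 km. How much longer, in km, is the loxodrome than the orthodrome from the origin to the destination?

799 km

Great circle: cos σ = sin φ₁ sin φ₂ + cos φ₁ cos φ₂ cos Δλ,  σ = 1.6031 rad → d_gc = 10219.94 km
Rhumb line: Δψ = -1.3444, q = Δφ/Δψ = 0.7379, d_rh = R√(Δφ²+q²Δλ²) = 11019.39 km
Excess = 11019.39 − 10219.94 = 799.45 ≈ 799 km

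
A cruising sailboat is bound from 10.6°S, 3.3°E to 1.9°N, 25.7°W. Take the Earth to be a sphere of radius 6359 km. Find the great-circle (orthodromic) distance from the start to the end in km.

3490 km

Haversine: a = sin²(Δφ/2)+cos φ₁ cos φ₂ sin²(Δλ/2) = 0.07344;  σ = 2·atan2(√a,√(1−a))
σ = 31.447° → d = Rσ = 6359·0.54885 = 3490 km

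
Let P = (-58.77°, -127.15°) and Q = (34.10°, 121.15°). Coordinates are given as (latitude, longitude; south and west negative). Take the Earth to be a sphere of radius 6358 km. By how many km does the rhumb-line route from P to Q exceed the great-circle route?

Great circle: cos σ = sin φ₁ sin φ₂ + cos φ₁ cos φ₂ cos Δλ,  σ = 2.2629 rad → d_gc = 14387.4 km
Rhumb line: Δψ = +1.9086, q = Δφ/Δψ = 0.8493, d_rh = R√(Δφ²+q²Δλ²) = 14731.6 km
Excess = 14731.6 − 14387.4 = 344.2 ≈ 344 km

344 km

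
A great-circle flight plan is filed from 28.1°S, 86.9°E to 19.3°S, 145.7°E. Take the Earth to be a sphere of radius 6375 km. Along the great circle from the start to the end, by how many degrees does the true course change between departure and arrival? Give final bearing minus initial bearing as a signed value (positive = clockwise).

Initial bearing θ₁ = atan2(sin Δλ cos φ₂, cos φ₁ sin φ₂ − sin φ₁ cos φ₂ cos Δλ) = 94.34°
Final bearing θ₂ = (initial bearing from the destination back to the start) + 180° = 68.74°
Δθ = θ₂ − θ₁ = -25.6°

-25.6°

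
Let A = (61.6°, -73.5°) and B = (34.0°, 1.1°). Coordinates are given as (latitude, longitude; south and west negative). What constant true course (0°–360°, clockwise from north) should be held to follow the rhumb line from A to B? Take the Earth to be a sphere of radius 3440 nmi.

Meridional parts: M(φ₁)=+1.3742, M(φ₂)=+0.6317 → ΔM = -0.7426;  Δλ = +1.3020 rad
tan C = Δλ / ΔM = -1.7534 → C = 119.70°

119.7°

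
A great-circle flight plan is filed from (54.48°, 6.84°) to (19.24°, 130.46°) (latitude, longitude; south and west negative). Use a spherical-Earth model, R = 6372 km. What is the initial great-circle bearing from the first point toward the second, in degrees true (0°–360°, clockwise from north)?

N = sin Δλ·cos φ₂ = +0.7862;  D = cos φ₁ sin φ₂ − sin φ₁ cos φ₂ cos Δλ = +0.6169
initial course = atan2(N, D) = 51.88°

51.9°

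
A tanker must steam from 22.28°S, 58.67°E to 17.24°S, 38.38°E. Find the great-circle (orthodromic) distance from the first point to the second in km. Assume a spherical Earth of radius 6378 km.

Haversine: a = sin²(Δφ/2)+cos φ₁ cos φ₂ sin²(Δλ/2) = 0.02935;  σ = 2·atan2(√a,√(1−a))
σ = 19.730° → d = Rσ = 6378·0.34435 = 2196 km

2196 km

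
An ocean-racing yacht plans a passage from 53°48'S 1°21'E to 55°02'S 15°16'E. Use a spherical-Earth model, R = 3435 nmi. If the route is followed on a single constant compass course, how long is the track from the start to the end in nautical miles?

Δψ = ln[tan(π/4+φ₂/2)/tan(π/4+φ₁/2)] = -0.0370;  Δφ = -0.0215 rad,  Δλ = +0.2429 rad
q = Δφ/Δψ = 0.5818
d = R·√(Δφ² + q²Δλ²) = 3435·0.14295 = 491 nmi

491 nmi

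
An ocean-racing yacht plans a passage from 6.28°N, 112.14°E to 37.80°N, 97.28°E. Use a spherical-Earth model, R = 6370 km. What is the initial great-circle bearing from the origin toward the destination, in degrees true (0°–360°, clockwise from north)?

338.9°

N = sin Δλ·cos φ₂ = -0.2026;  D = cos φ₁ sin φ₂ − sin φ₁ cos φ₂ cos Δλ = +0.5257
initial course = atan2(N, D) = 338.92°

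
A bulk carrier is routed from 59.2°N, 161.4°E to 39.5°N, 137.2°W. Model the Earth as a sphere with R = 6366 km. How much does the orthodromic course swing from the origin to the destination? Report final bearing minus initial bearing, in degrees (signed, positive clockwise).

Initial bearing θ₁ = atan2(sin Δλ cos φ₂, cos φ₁ sin φ₂ − sin φ₁ cos φ₂ cos Δλ) = 89.29°
Final bearing θ₂ = (initial bearing from the destination back to the start) + 180° = 138.43°
Δθ = θ₂ − θ₁ = +49.1°

+49.1°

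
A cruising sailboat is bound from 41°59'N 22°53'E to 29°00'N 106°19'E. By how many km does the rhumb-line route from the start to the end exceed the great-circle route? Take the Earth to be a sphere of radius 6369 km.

Great circle: cos σ = sin φ₁ sin φ₂ + cos φ₁ cos φ₂ cos Δλ,  σ = 1.1608 rad → d_gc = 7392.9 km
Rhumb line: Δψ = -0.2795, q = Δφ/Δψ = 0.8107, d_rh = R√(Δφ²+q²Δλ²) = 7655.8 km
Excess = 7655.8 − 7392.9 = 262.9 ≈ 263 km

263 km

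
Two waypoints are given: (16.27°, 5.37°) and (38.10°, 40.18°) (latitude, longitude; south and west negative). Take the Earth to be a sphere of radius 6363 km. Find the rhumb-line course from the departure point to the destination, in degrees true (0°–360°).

Δψ = ln[tan(π/4+φ₂/2)/tan(π/4+φ₁/2)] = +0.4323
Δλ = +0.6075 rad (taken the short way round)
course = atan2(Δλ, Δψ) = 54.56°

54.6°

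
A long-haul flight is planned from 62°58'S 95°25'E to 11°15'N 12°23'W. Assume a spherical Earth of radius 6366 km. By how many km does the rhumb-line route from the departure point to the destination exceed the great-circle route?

Great circle: cos σ = sin φ₁ sin φ₂ + cos φ₁ cos φ₂ cos Δλ,  σ = 1.8860 rad → d_gc = 12006.5 km
Rhumb line: Δψ = +1.6231, q = Δφ/Δψ = 0.7980, d_rh = R√(Δφ²+q²Δλ²) = 12623.8 km
Excess = 12623.8 − 12006.5 = 617.3 ≈ 617 km

617 km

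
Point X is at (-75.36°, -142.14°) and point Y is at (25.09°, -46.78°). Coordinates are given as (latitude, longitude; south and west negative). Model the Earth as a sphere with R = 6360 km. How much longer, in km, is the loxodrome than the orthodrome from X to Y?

558 km

Great circle: cos σ = sin φ₁ sin φ₂ + cos φ₁ cos φ₂ cos Δλ,  σ = 2.0171 rad → d_gc = 12828.91 km
Rhumb line: Δψ = +2.5048, q = Δφ/Δψ = 0.6999, d_rh = R√(Δφ²+q²Δλ²) = 13387.37 km
Excess = 13387.37 − 12828.91 = 558.46 ≈ 558 km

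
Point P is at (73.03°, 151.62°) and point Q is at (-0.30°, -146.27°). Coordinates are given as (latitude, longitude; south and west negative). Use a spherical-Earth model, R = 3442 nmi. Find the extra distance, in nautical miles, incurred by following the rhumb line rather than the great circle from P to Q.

114 nmi

Great circle: cos σ = sin φ₁ sin φ₂ + cos φ₁ cos φ₂ cos Δλ,  σ = 1.4389 rad → d_gc = 4952.7 nmi
Rhumb line: Δψ = -1.9078, q = Δφ/Δψ = 0.6708, d_rh = R√(Δφ²+q²Δλ²) = 5066.7 nmi
Excess = 5066.7 − 4952.7 = 114.0 ≈ 114 nmi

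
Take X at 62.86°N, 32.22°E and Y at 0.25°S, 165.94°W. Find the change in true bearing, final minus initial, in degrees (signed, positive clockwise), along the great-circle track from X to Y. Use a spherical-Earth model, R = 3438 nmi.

+150.6°

At departure: θ₁ = atan2(sin Δλ cos φ₂, cos φ₁ sin φ₂ − sin φ₁ cos φ₂ cos Δλ) = 20.28°
At arrival: θ₂ = atan2(sin Δλ cos φ₁, −cos φ₂ sin φ₁ + sin φ₂ cos φ₁ cos Δλ) = 170.90°
Δθ = θ₂ − θ₁ = +150.6°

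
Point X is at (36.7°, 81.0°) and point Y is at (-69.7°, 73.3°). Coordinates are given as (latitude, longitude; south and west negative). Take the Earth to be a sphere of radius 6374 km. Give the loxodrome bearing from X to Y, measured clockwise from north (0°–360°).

183.2°

Δψ = ln[tan(π/4+φ₂/2)/tan(π/4+φ₁/2)] = -2.4097
Δλ = -0.1344 rad (taken the short way round)
course = atan2(Δλ, Δψ) = 183.19°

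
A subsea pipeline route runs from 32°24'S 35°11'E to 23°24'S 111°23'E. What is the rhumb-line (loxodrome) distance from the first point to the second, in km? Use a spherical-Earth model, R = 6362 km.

7532 km

Δψ = ln[tan(π/4+φ₂/2)/tan(π/4+φ₁/2)] = +0.1780;  Δφ = +0.1571 rad,  Δλ = +1.3299 rad
q = Δφ/Δψ = 0.8823
d = R·√(Δφ² + q²Δλ²) = 6362·1.18393 = 7532 km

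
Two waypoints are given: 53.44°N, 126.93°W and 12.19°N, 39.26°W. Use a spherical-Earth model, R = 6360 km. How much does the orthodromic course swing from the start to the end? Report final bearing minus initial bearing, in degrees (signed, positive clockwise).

+58.1°

At departure: θ₁ = atan2(sin Δλ cos φ₂, cos φ₁ sin φ₂ − sin φ₁ cos φ₂ cos Δλ) = 84.51°
At arrival: θ₂ = atan2(sin Δλ cos φ₁, −cos φ₂ sin φ₁ + sin φ₂ cos φ₁ cos Δλ) = 142.66°
Δθ = θ₂ − θ₁ = +58.1°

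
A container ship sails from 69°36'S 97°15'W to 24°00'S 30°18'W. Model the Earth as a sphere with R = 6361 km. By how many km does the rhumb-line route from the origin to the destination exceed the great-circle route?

229 km

Great circle: cos σ = sin φ₁ sin φ₂ + cos φ₁ cos φ₂ cos Δλ,  σ = 1.0404 rad → d_gc = 6617.76 km
Rhumb line: Δψ = +1.2835, q = Δφ/Δψ = 0.6201, d_rh = R√(Δφ²+q²Δλ²) = 6846.27 km
Excess = 6846.27 − 6617.76 = 228.51 ≈ 229 km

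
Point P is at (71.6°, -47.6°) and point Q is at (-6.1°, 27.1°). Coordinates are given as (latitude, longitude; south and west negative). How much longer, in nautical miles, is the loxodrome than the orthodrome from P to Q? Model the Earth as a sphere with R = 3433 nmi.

167 nmi

Great circle: cos σ = sin φ₁ sin φ₂ + cos φ₁ cos φ₂ cos Δλ,  σ = 1.5888 rad → d_gc = 5454.4 nmi
Rhumb line: Δψ = -1.9270, q = Δφ/Δψ = 0.7037, d_rh = R√(Δφ²+q²Δλ²) = 5621.0 nmi
Excess = 5621.0 − 5454.4 = 166.6 ≈ 167 nmi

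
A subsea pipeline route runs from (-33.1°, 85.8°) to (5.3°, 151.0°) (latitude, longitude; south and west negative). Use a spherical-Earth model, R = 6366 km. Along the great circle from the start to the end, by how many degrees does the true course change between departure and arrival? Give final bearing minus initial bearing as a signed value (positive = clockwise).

-18.5°

Initial bearing θ₁ = atan2(sin Δλ cos φ₂, cos φ₁ sin φ₂ − sin φ₁ cos φ₂ cos Δλ) = 71.33°
Final bearing θ₂ = (initial bearing from the destination back to the start) + 180° = 52.85°
Δθ = θ₂ − θ₁ = -18.5°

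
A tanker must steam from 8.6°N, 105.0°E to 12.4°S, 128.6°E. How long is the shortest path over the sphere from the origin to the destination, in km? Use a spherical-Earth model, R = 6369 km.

cos σ = sin φ₁ sin φ₂ + cos φ₁ cos φ₂ cos Δλ
      = sin(8.60°)sin(-12.40°) + cos(8.60°)cos(-12.40°)cos(23.60°) = 0.8528
σ = 31.481° → d = Rσ = 6369·0.54945 = 3499 km

3499 km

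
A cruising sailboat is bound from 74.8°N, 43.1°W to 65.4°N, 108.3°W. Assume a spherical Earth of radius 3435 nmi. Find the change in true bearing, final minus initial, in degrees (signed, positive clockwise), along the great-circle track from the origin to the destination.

Initial bearing θ₁ = atan2(sin Δλ cos φ₂, cos φ₁ sin φ₂ − sin φ₁ cos φ₂ cos Δλ) = 280.48°
Final bearing θ₂ = (initial bearing from the destination back to the start) + 180° = 218.27°
Δθ = θ₂ − θ₁ = -62.2°

-62.2°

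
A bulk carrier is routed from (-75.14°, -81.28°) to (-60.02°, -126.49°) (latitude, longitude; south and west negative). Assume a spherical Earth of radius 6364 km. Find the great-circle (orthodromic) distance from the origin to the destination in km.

cos σ = sin φ₁ sin φ₂ + cos φ₁ cos φ₂ cos Δλ
      = sin(-75.14°)sin(-60.02°) + cos(-75.14°)cos(-60.02°)cos(-45.21°) = 0.9275
σ = 21.949° → d = Rσ = 6364·0.38309 = 2438 km

2438 km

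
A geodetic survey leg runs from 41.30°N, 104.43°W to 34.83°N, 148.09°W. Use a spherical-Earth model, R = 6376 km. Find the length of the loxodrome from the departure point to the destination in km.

Rhumb course C = atan2(Δλ, Δψ) with Δψ = ln[tan(π/4+φ₂/2)/tan(π/4+φ₁/2)] = -0.1436, Δλ = -0.7620 → C = 259.33°
d = R·|Δφ| / |cos C| = 6376·0.11292 / 0.18519 = 3888 km

3888 km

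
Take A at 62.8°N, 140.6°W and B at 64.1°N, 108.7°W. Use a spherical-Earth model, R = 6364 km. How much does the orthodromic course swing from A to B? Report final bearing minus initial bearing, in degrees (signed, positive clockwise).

+28.7°

Initial bearing θ₁ = atan2(sin Δλ cos φ₂, cos φ₁ sin φ₂ − sin φ₁ cos φ₂ cos Δλ) = 70.58°
Final bearing θ₂ = (initial bearing from the destination back to the start) + 180° = 99.27°
Δθ = θ₂ − θ₁ = +28.7°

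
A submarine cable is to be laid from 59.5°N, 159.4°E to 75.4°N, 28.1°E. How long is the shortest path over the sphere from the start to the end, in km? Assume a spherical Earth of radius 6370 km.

Haversine: a = sin²(Δφ/2)+cos φ₁ cos φ₂ sin²(Δλ/2) = 0.12532;  σ = 2·atan2(√a,√(1−a))
σ = 41.464° → d = Rσ = 6370·0.72369 = 4610 km

4610 km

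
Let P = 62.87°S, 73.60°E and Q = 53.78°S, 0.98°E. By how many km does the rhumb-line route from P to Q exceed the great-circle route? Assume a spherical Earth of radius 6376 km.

216 km

Great circle: cos σ = sin φ₁ sin φ₂ + cos φ₁ cos φ₂ cos Δλ,  σ = 0.6460 rad → d_gc = 4119.1 km
Rhumb line: Δψ = +0.3041, q = Δφ/Δψ = 0.5216, d_rh = R√(Δφ²+q²Δλ²) = 4335.2 km
Excess = 4335.2 − 4119.1 = 216.1 ≈ 216 km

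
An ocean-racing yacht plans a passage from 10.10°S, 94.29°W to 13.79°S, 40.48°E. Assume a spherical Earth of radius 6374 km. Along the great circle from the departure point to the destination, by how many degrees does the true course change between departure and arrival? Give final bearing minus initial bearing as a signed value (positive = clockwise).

-52.9°

At departure: θ₁ = atan2(sin Δλ cos φ₂, cos φ₁ sin φ₂ − sin φ₁ cos φ₂ cos Δλ) = 117.22°
At arrival: θ₂ = atan2(sin Δλ cos φ₁, −cos φ₂ sin φ₁ + sin φ₂ cos φ₁ cos Δλ) = 64.35°
Δθ = θ₂ − θ₁ = -52.9°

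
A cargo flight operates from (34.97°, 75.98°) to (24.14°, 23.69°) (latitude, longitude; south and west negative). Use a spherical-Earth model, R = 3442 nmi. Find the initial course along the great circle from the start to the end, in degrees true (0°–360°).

N = sin Δλ·cos φ₂ = -0.7219;  D = cos φ₁ sin φ₂ − sin φ₁ cos φ₂ cos Δλ = +0.0152
initial course = atan2(N, D) = 271.21°

271.2°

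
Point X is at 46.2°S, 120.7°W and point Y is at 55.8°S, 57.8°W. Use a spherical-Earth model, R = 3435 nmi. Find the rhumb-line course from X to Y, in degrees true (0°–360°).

Meridional parts: M(φ₁)=-0.9113, M(φ₂)=-1.1788 → ΔM = -0.2675;  Δλ = +1.0978 rad
tan C = Δλ / ΔM = -4.1037 → C = 103.69°

103.7°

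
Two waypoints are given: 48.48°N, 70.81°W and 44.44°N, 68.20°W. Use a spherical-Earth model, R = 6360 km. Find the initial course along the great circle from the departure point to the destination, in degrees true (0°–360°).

155.1°

N = sin Δλ·cos φ₂ = +0.0325;  D = cos φ₁ sin φ₂ − sin φ₁ cos φ₂ cos Δλ = -0.0699
initial course = atan2(N, D) = 155.05°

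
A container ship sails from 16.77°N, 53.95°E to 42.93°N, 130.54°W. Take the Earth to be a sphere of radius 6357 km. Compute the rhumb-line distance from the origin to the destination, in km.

16894 km

Rhumb course C = atan2(Δλ, Δψ) with Δψ = ln[tan(π/4+φ₂/2)/tan(π/4+φ₁/2)] = +0.5342, Δλ = +3.0632 → C = 80.11°
d = R·|Δφ| / |cos C| = 6357·0.45658 / 0.17180 = 16894 km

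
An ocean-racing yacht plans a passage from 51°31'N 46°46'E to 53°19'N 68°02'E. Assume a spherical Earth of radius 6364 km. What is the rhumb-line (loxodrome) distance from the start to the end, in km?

1454 km

Rhumb course C = atan2(Δλ, Δψ) with Δψ = ln[tan(π/4+φ₂/2)/tan(π/4+φ₁/2)] = +0.0515, Δλ = +0.3712 → C = 82.10°
d = R·|Δφ| / |cos C| = 6364·0.03142 / 0.13748 = 1454 km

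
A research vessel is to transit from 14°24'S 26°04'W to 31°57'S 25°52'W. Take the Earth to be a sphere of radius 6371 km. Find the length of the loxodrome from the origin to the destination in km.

1952 km

Rhumb course C = atan2(Δλ, Δψ) with Δψ = ln[tan(π/4+φ₂/2)/tan(π/4+φ₁/2)] = -0.3350, Δλ = +0.0035 → C = 179.40°
d = R·|Δφ| / |cos C| = 6371·0.30631 / 0.99995 = 1952 km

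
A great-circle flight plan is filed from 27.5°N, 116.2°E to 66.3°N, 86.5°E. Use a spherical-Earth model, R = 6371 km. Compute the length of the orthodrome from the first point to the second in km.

cos σ = sin φ₁ sin φ₂ + cos φ₁ cos φ₂ cos Δλ
      = sin(27.50°)sin(66.30°) + cos(27.50°)cos(66.30°)cos(-29.70°) = 0.7325
σ = 42.904° → d = Rσ = 6371·0.74881 = 4771 km

4771 km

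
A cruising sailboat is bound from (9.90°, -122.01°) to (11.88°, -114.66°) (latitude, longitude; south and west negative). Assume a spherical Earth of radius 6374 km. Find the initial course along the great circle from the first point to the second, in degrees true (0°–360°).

θ = atan2( sin Δλ·cos φ₂ ,  cos φ₁ sin φ₂ − sin φ₁ cos φ₂ cos Δλ )
  = atan2(+0.1252, +0.0359) = 73.99°

74.0°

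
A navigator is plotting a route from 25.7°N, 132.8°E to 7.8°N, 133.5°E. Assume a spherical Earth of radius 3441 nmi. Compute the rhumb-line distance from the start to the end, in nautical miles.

Rhumb course C = atan2(Δλ, Δψ) with Δψ = ln[tan(π/4+φ₂/2)/tan(π/4+φ₁/2)] = -0.3278, Δλ = +0.0122 → C = 177.87°
d = R·|Δφ| / |cos C| = 3441·0.31241 / 0.99931 = 1076 nmi

1076 nmi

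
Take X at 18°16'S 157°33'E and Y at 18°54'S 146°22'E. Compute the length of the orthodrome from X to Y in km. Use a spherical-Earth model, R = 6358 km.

1178 km

Haversine: a = sin²(Δφ/2)+cos φ₁ cos φ₂ sin²(Δλ/2) = 0.00856;  σ = 2·atan2(√a,√(1−a))
σ = 10.617° → d = Rσ = 6358·0.18531 = 1178 km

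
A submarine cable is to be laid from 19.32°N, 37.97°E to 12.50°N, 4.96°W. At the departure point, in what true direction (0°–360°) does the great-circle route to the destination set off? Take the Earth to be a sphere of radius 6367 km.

N = sin Δλ·cos φ₂ = -0.6650;  D = cos φ₁ sin φ₂ − sin φ₁ cos φ₂ cos Δλ = -0.0322
initial course = atan2(N, D) = 267.22°

267.2°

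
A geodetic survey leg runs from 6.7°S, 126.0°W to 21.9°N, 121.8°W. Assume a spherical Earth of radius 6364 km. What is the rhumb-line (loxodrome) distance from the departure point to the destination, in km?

3209 km

Rhumb course C = atan2(Δλ, Δψ) with Δψ = ln[tan(π/4+φ₂/2)/tan(π/4+φ₁/2)] = +0.5091, Δλ = +0.0733 → C = 8.19°
d = R·|Δφ| / |cos C| = 6364·0.49916 / 0.98979 = 3209 km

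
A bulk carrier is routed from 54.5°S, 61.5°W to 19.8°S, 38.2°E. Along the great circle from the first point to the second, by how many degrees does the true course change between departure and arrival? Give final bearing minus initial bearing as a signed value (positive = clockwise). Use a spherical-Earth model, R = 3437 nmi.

At departure: θ₁ = atan2(sin Δλ cos φ₂, cos φ₁ sin φ₂ − sin φ₁ cos φ₂ cos Δλ) = 109.35°
At arrival: θ₂ = atan2(sin Δλ cos φ₁, −cos φ₂ sin φ₁ + sin φ₂ cos φ₁ cos Δλ) = 35.61°
Δθ = θ₂ − θ₁ = -73.7°

-73.7°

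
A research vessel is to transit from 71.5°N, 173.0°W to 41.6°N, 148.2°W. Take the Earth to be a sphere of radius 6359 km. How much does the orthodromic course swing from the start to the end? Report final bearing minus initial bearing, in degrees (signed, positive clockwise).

+21.5°

At departure: θ₁ = atan2(sin Δλ cos φ₂, cos φ₁ sin φ₂ − sin φ₁ cos φ₂ cos Δλ) = 144.09°
At arrival: θ₂ = atan2(sin Δλ cos φ₁, −cos φ₂ sin φ₁ + sin φ₂ cos φ₁ cos Δλ) = 165.59°
Δθ = θ₂ − θ₁ = +21.5°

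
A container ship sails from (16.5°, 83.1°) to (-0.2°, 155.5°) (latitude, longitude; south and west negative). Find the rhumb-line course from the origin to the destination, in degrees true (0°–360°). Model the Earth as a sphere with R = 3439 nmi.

Δψ = ln[tan(π/4+φ₂/2)/tan(π/4+φ₁/2)] = -0.2955
Δλ = +1.2636 rad (taken the short way round)
course = atan2(Δλ, Δψ) = 103.16°

103.2°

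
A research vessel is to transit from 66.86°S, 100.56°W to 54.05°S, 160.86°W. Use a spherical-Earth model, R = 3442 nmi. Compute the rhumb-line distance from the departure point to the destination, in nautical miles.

1920 nmi

Δψ = ln[tan(π/4+φ₂/2)/tan(π/4+φ₁/2)] = +0.4604;  Δφ = +0.2236 rad,  Δλ = -1.0524 rad
q = Δφ/Δψ = 0.4856
d = R·√(Δφ² + q²Δλ²) = 3442·0.55781 = 1920 nmi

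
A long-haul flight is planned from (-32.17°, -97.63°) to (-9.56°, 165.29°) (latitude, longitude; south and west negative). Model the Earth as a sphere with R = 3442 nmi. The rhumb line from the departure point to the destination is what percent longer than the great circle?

Great circle: σ = 1.5853 rad → d_gc = Rσ = 5456.4 nmi
Rhumb: Δφ = +0.3946, Δλ = -1.6944, Δψ = +0.4259, q = Δφ/Δψ = 0.9265 → d_rh = R√(Δφ²+q²Δλ²) = 5571.7 nmi
Excess = (5571.7 − 5456.4) / 5456.4 = 115.3 / 5456.4 = 2.11% ≈ 2.1%

2.1%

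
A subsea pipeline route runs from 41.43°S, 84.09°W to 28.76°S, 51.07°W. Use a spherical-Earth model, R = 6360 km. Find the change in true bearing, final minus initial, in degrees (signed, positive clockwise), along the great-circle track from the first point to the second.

-19.5°

At departure: θ₁ = atan2(sin Δλ cos φ₂, cos φ₁ sin φ₂ − sin φ₁ cos φ₂ cos Δλ) = 75.26°
At arrival: θ₂ = atan2(sin Δλ cos φ₁, −cos φ₂ sin φ₁ + sin φ₂ cos φ₁ cos Δλ) = 55.81°
Δθ = θ₂ − θ₁ = -19.5°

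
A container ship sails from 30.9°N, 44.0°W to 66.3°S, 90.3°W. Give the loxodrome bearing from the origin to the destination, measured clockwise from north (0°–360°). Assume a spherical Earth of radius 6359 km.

Δψ = ln[tan(π/4+φ₂/2)/tan(π/4+φ₁/2)] = -2.1290
Δλ = -0.8081 rad (taken the short way round)
course = atan2(Δλ, Δψ) = 200.78°

200.8°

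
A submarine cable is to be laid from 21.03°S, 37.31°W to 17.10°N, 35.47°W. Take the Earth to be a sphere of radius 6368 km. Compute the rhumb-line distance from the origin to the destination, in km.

4243 km

Rhumb course C = atan2(Δλ, Δψ) with Δψ = ln[tan(π/4+φ₂/2)/tan(π/4+φ₁/2)] = +0.6786, Δλ = +0.0321 → C = 2.71°
d = R·|Δφ| / |cos C| = 6368·0.66549 / 0.99888 = 4243 km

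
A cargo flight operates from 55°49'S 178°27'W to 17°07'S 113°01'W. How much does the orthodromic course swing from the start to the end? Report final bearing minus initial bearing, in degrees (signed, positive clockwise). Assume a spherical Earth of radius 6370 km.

At departure: θ₁ = atan2(sin Δλ cos φ₂, cos φ₁ sin φ₂ − sin φ₁ cos φ₂ cos Δλ) = 79.36°
At arrival: θ₂ = atan2(sin Δλ cos φ₁, −cos φ₂ sin φ₁ + sin φ₂ cos φ₁ cos Δλ) = 35.29°
Δθ = θ₂ − θ₁ = -44.1°

-44.1°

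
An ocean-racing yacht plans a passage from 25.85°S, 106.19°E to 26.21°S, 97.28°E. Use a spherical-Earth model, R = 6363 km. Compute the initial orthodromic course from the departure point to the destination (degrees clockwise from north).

265.5°

θ = atan2( sin Δλ·cos φ₂ ,  cos φ₁ sin φ₂ − sin φ₁ cos φ₂ cos Δλ )
  = atan2(-0.1390, -0.0110) = 265.47°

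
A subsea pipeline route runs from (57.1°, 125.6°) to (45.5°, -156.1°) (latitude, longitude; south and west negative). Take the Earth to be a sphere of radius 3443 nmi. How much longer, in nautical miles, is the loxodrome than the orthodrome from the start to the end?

151 nmi

Great circle: cos σ = sin φ₁ sin φ₂ + cos φ₁ cos φ₂ cos Δλ,  σ = 0.8284 rad → d_gc = 2852.1 nmi
Rhumb line: Δψ = -0.3261, q = Δφ/Δψ = 0.6208, d_rh = R√(Δφ²+q²Δλ²) = 3003.1 nmi
Excess = 3003.1 − 2852.1 = 151.0 ≈ 151 nmi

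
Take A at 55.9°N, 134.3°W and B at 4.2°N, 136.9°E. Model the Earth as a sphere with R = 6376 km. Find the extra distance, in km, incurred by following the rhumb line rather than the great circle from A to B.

336 km

Great circle: cos σ = sin φ₁ sin φ₂ + cos φ₁ cos φ₂ cos Δλ,  σ = 1.4984 rad → d_gc = 9553.7 km
Rhumb line: Δψ = -1.1086, q = Δφ/Δψ = 0.8140, d_rh = R√(Δφ²+q²Δλ²) = 9889.3 km
Excess = 9889.3 − 9553.7 = 335.6 ≈ 336 km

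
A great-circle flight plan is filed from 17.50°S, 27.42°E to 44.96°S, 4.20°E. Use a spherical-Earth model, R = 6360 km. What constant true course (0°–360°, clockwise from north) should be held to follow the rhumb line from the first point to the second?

215.4°

Δψ = ln[tan(π/4+φ₂/2)/tan(π/4+φ₁/2)] = -0.5701
Δλ = -0.4053 rad (taken the short way round)
course = atan2(Δλ, Δψ) = 215.41°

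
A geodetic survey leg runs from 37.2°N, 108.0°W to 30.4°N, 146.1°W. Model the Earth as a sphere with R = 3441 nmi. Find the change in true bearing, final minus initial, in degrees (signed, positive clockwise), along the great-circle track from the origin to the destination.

-21.8°

At departure: θ₁ = atan2(sin Δλ cos φ₂, cos φ₁ sin φ₂ − sin φ₁ cos φ₂ cos Δλ) = 269.21°
At arrival: θ₂ = atan2(sin Δλ cos φ₁, −cos φ₂ sin φ₁ + sin φ₂ cos φ₁ cos Δλ) = 247.43°
Δθ = θ₂ − θ₁ = -21.8°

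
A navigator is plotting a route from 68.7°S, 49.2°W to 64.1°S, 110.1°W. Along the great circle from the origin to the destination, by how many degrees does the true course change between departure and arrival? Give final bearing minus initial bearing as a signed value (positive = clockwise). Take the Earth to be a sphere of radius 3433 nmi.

Initial bearing θ₁ = atan2(sin Δλ cos φ₂, cos φ₁ sin φ₂ − sin φ₁ cos φ₂ cos Δλ) = 251.35°
Final bearing θ₂ = (initial bearing from the destination back to the start) + 180° = 308.01°
Δθ = θ₂ − θ₁ = +56.7°

+56.7°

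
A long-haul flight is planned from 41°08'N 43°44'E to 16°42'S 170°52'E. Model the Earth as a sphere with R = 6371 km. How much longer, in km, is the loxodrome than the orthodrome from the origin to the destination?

Great circle: cos σ = sin φ₁ sin φ₂ + cos φ₁ cos φ₂ cos Δλ,  σ = 2.2453 rad → d_gc = 14304.94 km
Rhumb line: Δψ = -1.0846, q = Δφ/Δψ = 0.9306, d_rh = R√(Δφ²+q²Δλ²) = 14643.39 km
Excess = 14643.39 − 14304.94 = 338.45 ≈ 338 km

338 km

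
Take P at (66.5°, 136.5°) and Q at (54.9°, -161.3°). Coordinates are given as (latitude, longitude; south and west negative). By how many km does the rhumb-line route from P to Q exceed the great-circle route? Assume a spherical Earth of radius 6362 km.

Great circle: cos σ = sin φ₁ sin φ₂ + cos φ₁ cos φ₂ cos Δλ,  σ = 0.5409 rad → d_gc = 3441.4 km
Rhumb line: Δψ = -0.4190, q = Δφ/Δψ = 0.4832, d_rh = R√(Δφ²+q²Δλ²) = 3577.0 km
Excess = 3577.0 − 3441.4 = 135.6 ≈ 136 km

136 km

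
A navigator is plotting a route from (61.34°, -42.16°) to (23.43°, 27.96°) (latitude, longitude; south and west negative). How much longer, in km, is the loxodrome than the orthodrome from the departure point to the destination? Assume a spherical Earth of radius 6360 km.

220 km

Great circle: cos σ = sin φ₁ sin φ₂ + cos φ₁ cos φ₂ cos Δλ,  σ = 1.0489 rad → d_gc = 6670.8 km
Rhumb line: Δψ = -0.9439, q = Δφ/Δψ = 0.7010, d_rh = R√(Δφ²+q²Δλ²) = 6890.5 km
Excess = 6890.5 − 6670.8 = 219.7 ≈ 220 km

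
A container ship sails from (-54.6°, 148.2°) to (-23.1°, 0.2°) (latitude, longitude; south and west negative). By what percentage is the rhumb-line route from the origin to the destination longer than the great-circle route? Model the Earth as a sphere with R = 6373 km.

19.1%

Great circle: σ = 1.7032 rad → d_gc = Rσ = 10854.8 km
Rhumb: Δφ = +0.5498, Δλ = -2.5831, Δψ = +0.7276, q = Δφ/Δψ = 0.7556 → d_rh = R√(Δφ²+q²Δλ²) = 12923.4 km
Excess = (12923.4 − 10854.8) / 10854.8 = 2068.6 / 10854.8 = 19.06% ≈ 19.1%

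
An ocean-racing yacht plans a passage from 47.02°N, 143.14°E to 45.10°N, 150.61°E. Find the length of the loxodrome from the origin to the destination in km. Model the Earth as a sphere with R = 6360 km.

614 km

Δψ = ln[tan(π/4+φ₂/2)/tan(π/4+φ₁/2)] = -0.0483;  Δφ = -0.0335 rad,  Δλ = +0.1304 rad
q = Δφ/Δψ = 0.6938
d = R·√(Δφ² + q²Δλ²) = 6360·0.09646 = 614 km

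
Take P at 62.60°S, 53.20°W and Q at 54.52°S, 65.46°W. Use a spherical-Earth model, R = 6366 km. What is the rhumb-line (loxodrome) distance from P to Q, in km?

1143 km

Δψ = ln[tan(π/4+φ₂/2)/tan(π/4+φ₁/2)] = +0.2718;  Δφ = +0.1410 rad,  Δλ = -0.2140 rad
q = Δφ/Δψ = 0.5188
d = R·√(Δφ² + q²Δλ²) = 6366·0.17948 = 1143 km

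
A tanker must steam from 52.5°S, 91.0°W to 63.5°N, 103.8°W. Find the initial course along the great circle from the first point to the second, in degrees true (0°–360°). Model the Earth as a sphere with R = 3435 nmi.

θ = atan2( sin Δλ·cos φ₂ ,  cos φ₁ sin φ₂ − sin φ₁ cos φ₂ cos Δλ )
  = atan2(-0.0989, +0.8900) = 353.66°

353.7°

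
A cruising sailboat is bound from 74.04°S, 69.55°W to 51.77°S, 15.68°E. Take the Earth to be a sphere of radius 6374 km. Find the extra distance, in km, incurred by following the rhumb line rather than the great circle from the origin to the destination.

350 km

Great circle: cos σ = sin φ₁ sin φ₂ + cos φ₁ cos φ₂ cos Δλ,  σ = 0.6929 rad → d_gc = 4416.5 km
Rhumb line: Δψ = +0.9051, q = Δφ/Δψ = 0.4294, d_rh = R√(Δφ²+q²Δλ²) = 4766.1 km
Excess = 4766.1 − 4416.5 = 349.6 ≈ 350 km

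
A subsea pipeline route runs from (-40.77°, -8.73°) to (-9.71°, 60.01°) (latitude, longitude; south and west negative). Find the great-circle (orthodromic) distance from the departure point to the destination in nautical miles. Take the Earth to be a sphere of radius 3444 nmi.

4064 nmi

cos σ = sin φ₁ sin φ₂ + cos φ₁ cos φ₂ cos Δλ
      = sin(-40.77°)sin(-9.71°) + cos(-40.77°)cos(-9.71°)cos(68.74°) = 0.3808
σ = 67.616° → d = Rσ = 3444·1.18012 = 4064 nmi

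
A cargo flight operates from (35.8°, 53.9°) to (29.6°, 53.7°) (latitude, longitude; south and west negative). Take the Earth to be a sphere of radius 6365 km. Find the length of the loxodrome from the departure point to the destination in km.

689 km

Rhumb course C = atan2(Δλ, Δψ) with Δψ = ln[tan(π/4+φ₂/2)/tan(π/4+φ₁/2)] = -0.1287, Δλ = -0.0035 → C = 181.55°
d = R·|Δφ| / |cos C| = 6365·0.10821 / 0.99963 = 689 km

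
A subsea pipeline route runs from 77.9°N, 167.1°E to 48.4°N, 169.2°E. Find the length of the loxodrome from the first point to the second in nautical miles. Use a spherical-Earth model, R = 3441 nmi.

1772 nmi

Δψ = ln[tan(π/4+φ₂/2)/tan(π/4+φ₁/2)] = -1.2765;  Δφ = -0.5149 rad,  Δλ = +0.0367 rad
q = Δφ/Δψ = 0.4033
d = R·√(Δφ² + q²Δλ²) = 3441·0.51508 = 1772 nmi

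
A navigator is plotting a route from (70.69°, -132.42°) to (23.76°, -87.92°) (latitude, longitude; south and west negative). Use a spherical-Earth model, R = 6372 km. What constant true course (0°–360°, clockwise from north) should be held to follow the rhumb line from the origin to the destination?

Meridional parts: M(φ₁)=+1.7712, M(φ₂)=+0.4271 → ΔM = -1.3441;  Δλ = +0.7767 rad
tan C = Δλ / ΔM = -0.5778 → C = 149.98°

150.0°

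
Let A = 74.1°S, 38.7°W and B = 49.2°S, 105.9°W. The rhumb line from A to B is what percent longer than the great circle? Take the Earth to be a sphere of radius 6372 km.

4.7%

Great circle: σ = 0.6478 rad → d_gc = Rσ = 4127.9 km
Rhumb: Δφ = +0.4346, Δλ = -1.1729, Δψ = +0.9795, q = Δφ/Δψ = 0.4437 → d_rh = R√(Δφ²+q²Δλ²) = 4320.2 km
Excess = (4320.2 − 4127.9) / 4127.9 = 192.3 / 4127.9 = 4.66% ≈ 4.7%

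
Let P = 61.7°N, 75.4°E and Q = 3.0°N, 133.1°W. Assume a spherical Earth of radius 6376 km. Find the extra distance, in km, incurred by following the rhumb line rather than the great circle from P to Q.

Great circle: cos σ = sin φ₁ sin φ₂ + cos φ₁ cos φ₂ cos Δλ,  σ = 1.9498 rad → d_gc = 12431.9 km
Rhumb line: Δψ = -1.3255, q = Δφ/Δψ = 0.7729, d_rh = R√(Δφ²+q²Δλ²) = 14576.5 km
Excess = 14576.5 − 12431.9 = 2144.6 ≈ 2145 km

2145 km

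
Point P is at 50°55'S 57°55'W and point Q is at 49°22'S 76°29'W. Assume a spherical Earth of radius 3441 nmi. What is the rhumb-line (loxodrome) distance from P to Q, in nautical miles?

721 nmi

Δψ = ln[tan(π/4+φ₂/2)/tan(π/4+φ₁/2)] = +0.0422;  Δφ = +0.0271 rad,  Δλ = -0.3240 rad
q = Δφ/Δψ = 0.6408
d = R·√(Δφ² + q²Δλ²) = 3441·0.20941 = 721 nmi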